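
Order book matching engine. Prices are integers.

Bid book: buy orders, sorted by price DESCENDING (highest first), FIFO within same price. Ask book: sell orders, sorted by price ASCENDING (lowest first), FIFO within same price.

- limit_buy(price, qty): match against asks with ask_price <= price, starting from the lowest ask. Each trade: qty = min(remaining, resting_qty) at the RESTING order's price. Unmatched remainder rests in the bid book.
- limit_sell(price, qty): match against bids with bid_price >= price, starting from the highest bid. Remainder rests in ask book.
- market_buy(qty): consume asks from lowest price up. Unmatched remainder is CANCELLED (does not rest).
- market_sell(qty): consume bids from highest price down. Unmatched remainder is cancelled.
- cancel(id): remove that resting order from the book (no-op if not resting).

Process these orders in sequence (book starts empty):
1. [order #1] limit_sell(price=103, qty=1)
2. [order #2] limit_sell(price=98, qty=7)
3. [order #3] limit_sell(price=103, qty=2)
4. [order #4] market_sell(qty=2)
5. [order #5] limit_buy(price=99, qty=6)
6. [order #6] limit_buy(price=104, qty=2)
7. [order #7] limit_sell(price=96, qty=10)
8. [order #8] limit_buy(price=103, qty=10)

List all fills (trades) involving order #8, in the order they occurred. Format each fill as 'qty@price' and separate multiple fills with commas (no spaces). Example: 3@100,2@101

Answer: 10@96

Derivation:
After op 1 [order #1] limit_sell(price=103, qty=1): fills=none; bids=[-] asks=[#1:1@103]
After op 2 [order #2] limit_sell(price=98, qty=7): fills=none; bids=[-] asks=[#2:7@98 #1:1@103]
After op 3 [order #3] limit_sell(price=103, qty=2): fills=none; bids=[-] asks=[#2:7@98 #1:1@103 #3:2@103]
After op 4 [order #4] market_sell(qty=2): fills=none; bids=[-] asks=[#2:7@98 #1:1@103 #3:2@103]
After op 5 [order #5] limit_buy(price=99, qty=6): fills=#5x#2:6@98; bids=[-] asks=[#2:1@98 #1:1@103 #3:2@103]
After op 6 [order #6] limit_buy(price=104, qty=2): fills=#6x#2:1@98 #6x#1:1@103; bids=[-] asks=[#3:2@103]
After op 7 [order #7] limit_sell(price=96, qty=10): fills=none; bids=[-] asks=[#7:10@96 #3:2@103]
After op 8 [order #8] limit_buy(price=103, qty=10): fills=#8x#7:10@96; bids=[-] asks=[#3:2@103]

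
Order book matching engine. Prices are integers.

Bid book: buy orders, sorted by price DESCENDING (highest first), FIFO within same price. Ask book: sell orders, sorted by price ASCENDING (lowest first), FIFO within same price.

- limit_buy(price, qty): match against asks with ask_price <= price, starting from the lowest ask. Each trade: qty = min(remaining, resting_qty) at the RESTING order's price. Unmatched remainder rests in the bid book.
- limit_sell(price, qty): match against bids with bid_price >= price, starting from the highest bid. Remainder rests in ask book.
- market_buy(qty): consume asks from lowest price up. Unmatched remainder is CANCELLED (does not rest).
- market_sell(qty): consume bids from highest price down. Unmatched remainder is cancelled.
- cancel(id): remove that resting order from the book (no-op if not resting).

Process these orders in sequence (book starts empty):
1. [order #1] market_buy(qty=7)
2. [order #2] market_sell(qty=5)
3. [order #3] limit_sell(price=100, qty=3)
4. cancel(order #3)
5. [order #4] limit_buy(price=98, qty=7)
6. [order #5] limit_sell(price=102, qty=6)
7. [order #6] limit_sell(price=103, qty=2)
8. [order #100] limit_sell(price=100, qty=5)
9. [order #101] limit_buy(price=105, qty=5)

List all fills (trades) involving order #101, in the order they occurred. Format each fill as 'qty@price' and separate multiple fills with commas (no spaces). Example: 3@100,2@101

After op 1 [order #1] market_buy(qty=7): fills=none; bids=[-] asks=[-]
After op 2 [order #2] market_sell(qty=5): fills=none; bids=[-] asks=[-]
After op 3 [order #3] limit_sell(price=100, qty=3): fills=none; bids=[-] asks=[#3:3@100]
After op 4 cancel(order #3): fills=none; bids=[-] asks=[-]
After op 5 [order #4] limit_buy(price=98, qty=7): fills=none; bids=[#4:7@98] asks=[-]
After op 6 [order #5] limit_sell(price=102, qty=6): fills=none; bids=[#4:7@98] asks=[#5:6@102]
After op 7 [order #6] limit_sell(price=103, qty=2): fills=none; bids=[#4:7@98] asks=[#5:6@102 #6:2@103]
After op 8 [order #100] limit_sell(price=100, qty=5): fills=none; bids=[#4:7@98] asks=[#100:5@100 #5:6@102 #6:2@103]
After op 9 [order #101] limit_buy(price=105, qty=5): fills=#101x#100:5@100; bids=[#4:7@98] asks=[#5:6@102 #6:2@103]

Answer: 5@100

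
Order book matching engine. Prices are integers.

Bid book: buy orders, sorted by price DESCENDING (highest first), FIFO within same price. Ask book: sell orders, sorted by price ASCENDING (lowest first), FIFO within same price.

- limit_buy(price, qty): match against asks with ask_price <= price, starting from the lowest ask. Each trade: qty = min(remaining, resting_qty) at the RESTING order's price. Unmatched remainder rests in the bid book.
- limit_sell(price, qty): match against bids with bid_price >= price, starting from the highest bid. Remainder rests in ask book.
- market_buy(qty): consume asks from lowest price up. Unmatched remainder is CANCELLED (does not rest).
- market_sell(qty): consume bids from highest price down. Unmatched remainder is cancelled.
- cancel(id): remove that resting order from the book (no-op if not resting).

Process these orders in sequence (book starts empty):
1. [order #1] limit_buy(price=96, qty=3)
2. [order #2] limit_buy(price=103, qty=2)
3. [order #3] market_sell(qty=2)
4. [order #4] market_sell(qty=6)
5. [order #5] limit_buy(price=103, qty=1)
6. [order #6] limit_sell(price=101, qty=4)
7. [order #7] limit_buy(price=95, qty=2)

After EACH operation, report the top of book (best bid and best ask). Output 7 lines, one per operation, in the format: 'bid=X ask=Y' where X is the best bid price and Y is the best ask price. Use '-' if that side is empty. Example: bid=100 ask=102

Answer: bid=96 ask=-
bid=103 ask=-
bid=96 ask=-
bid=- ask=-
bid=103 ask=-
bid=- ask=101
bid=95 ask=101

Derivation:
After op 1 [order #1] limit_buy(price=96, qty=3): fills=none; bids=[#1:3@96] asks=[-]
After op 2 [order #2] limit_buy(price=103, qty=2): fills=none; bids=[#2:2@103 #1:3@96] asks=[-]
After op 3 [order #3] market_sell(qty=2): fills=#2x#3:2@103; bids=[#1:3@96] asks=[-]
After op 4 [order #4] market_sell(qty=6): fills=#1x#4:3@96; bids=[-] asks=[-]
After op 5 [order #5] limit_buy(price=103, qty=1): fills=none; bids=[#5:1@103] asks=[-]
After op 6 [order #6] limit_sell(price=101, qty=4): fills=#5x#6:1@103; bids=[-] asks=[#6:3@101]
After op 7 [order #7] limit_buy(price=95, qty=2): fills=none; bids=[#7:2@95] asks=[#6:3@101]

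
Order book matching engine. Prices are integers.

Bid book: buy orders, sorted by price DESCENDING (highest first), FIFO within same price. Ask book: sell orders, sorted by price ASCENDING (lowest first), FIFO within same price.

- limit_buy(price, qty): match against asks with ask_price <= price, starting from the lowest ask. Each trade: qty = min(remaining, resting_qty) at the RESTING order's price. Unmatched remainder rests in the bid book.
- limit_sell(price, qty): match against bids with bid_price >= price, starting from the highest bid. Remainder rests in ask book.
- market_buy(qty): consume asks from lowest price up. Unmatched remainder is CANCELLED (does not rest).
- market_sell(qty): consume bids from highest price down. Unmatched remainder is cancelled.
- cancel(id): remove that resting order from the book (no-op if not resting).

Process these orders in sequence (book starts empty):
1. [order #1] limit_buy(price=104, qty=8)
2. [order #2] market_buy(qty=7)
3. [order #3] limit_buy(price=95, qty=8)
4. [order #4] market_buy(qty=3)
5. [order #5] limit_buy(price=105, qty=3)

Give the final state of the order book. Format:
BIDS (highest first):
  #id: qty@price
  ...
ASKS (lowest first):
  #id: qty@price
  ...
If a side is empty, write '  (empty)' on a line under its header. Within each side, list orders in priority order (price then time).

Answer: BIDS (highest first):
  #5: 3@105
  #1: 8@104
  #3: 8@95
ASKS (lowest first):
  (empty)

Derivation:
After op 1 [order #1] limit_buy(price=104, qty=8): fills=none; bids=[#1:8@104] asks=[-]
After op 2 [order #2] market_buy(qty=7): fills=none; bids=[#1:8@104] asks=[-]
After op 3 [order #3] limit_buy(price=95, qty=8): fills=none; bids=[#1:8@104 #3:8@95] asks=[-]
After op 4 [order #4] market_buy(qty=3): fills=none; bids=[#1:8@104 #3:8@95] asks=[-]
After op 5 [order #5] limit_buy(price=105, qty=3): fills=none; bids=[#5:3@105 #1:8@104 #3:8@95] asks=[-]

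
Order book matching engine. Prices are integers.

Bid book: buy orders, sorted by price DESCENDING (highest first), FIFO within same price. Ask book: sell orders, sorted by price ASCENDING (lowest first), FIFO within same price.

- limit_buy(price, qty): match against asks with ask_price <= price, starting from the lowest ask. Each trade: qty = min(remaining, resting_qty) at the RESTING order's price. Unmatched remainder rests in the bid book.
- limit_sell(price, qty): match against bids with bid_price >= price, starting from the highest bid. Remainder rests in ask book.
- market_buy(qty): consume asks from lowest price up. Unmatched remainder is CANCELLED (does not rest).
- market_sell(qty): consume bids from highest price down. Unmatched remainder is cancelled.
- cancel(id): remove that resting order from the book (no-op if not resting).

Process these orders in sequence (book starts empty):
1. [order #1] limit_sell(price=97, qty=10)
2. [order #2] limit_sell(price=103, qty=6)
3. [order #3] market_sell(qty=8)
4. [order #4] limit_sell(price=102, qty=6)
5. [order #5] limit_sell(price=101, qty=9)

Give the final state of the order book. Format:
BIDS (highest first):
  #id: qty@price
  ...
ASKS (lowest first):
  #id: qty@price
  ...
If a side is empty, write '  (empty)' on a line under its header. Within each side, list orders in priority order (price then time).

After op 1 [order #1] limit_sell(price=97, qty=10): fills=none; bids=[-] asks=[#1:10@97]
After op 2 [order #2] limit_sell(price=103, qty=6): fills=none; bids=[-] asks=[#1:10@97 #2:6@103]
After op 3 [order #3] market_sell(qty=8): fills=none; bids=[-] asks=[#1:10@97 #2:6@103]
After op 4 [order #4] limit_sell(price=102, qty=6): fills=none; bids=[-] asks=[#1:10@97 #4:6@102 #2:6@103]
After op 5 [order #5] limit_sell(price=101, qty=9): fills=none; bids=[-] asks=[#1:10@97 #5:9@101 #4:6@102 #2:6@103]

Answer: BIDS (highest first):
  (empty)
ASKS (lowest first):
  #1: 10@97
  #5: 9@101
  #4: 6@102
  #2: 6@103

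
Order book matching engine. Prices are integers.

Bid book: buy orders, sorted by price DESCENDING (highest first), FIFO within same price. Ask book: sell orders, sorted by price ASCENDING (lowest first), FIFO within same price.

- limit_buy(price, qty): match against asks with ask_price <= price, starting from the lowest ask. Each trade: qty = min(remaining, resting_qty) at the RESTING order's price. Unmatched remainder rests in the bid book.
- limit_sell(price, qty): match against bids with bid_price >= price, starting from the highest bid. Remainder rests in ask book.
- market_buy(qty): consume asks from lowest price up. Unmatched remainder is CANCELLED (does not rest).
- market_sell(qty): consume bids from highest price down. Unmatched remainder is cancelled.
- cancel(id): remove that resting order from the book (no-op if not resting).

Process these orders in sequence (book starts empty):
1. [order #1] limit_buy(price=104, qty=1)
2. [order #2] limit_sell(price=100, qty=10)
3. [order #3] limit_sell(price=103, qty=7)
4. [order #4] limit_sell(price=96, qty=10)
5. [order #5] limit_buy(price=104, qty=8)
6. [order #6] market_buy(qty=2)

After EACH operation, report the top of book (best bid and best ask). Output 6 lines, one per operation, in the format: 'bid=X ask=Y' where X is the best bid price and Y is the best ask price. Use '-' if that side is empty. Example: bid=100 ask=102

Answer: bid=104 ask=-
bid=- ask=100
bid=- ask=100
bid=- ask=96
bid=- ask=96
bid=- ask=100

Derivation:
After op 1 [order #1] limit_buy(price=104, qty=1): fills=none; bids=[#1:1@104] asks=[-]
After op 2 [order #2] limit_sell(price=100, qty=10): fills=#1x#2:1@104; bids=[-] asks=[#2:9@100]
After op 3 [order #3] limit_sell(price=103, qty=7): fills=none; bids=[-] asks=[#2:9@100 #3:7@103]
After op 4 [order #4] limit_sell(price=96, qty=10): fills=none; bids=[-] asks=[#4:10@96 #2:9@100 #3:7@103]
After op 5 [order #5] limit_buy(price=104, qty=8): fills=#5x#4:8@96; bids=[-] asks=[#4:2@96 #2:9@100 #3:7@103]
After op 6 [order #6] market_buy(qty=2): fills=#6x#4:2@96; bids=[-] asks=[#2:9@100 #3:7@103]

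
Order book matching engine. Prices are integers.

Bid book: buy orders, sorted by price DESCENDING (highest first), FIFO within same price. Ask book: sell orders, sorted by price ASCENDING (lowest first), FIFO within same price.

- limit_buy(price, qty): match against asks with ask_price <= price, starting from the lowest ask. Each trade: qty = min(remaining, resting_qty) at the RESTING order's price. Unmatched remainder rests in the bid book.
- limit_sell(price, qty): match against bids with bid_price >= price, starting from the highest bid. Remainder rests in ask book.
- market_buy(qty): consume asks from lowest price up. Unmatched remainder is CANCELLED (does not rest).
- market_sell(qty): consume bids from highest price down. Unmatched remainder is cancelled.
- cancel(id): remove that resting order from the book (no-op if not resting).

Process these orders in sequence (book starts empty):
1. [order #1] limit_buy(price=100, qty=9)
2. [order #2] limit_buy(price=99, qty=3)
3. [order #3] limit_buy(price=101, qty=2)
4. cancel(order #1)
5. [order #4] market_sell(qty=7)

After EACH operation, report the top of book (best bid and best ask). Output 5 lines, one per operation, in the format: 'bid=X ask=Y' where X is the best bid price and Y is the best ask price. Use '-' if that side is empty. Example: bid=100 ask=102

Answer: bid=100 ask=-
bid=100 ask=-
bid=101 ask=-
bid=101 ask=-
bid=- ask=-

Derivation:
After op 1 [order #1] limit_buy(price=100, qty=9): fills=none; bids=[#1:9@100] asks=[-]
After op 2 [order #2] limit_buy(price=99, qty=3): fills=none; bids=[#1:9@100 #2:3@99] asks=[-]
After op 3 [order #3] limit_buy(price=101, qty=2): fills=none; bids=[#3:2@101 #1:9@100 #2:3@99] asks=[-]
After op 4 cancel(order #1): fills=none; bids=[#3:2@101 #2:3@99] asks=[-]
After op 5 [order #4] market_sell(qty=7): fills=#3x#4:2@101 #2x#4:3@99; bids=[-] asks=[-]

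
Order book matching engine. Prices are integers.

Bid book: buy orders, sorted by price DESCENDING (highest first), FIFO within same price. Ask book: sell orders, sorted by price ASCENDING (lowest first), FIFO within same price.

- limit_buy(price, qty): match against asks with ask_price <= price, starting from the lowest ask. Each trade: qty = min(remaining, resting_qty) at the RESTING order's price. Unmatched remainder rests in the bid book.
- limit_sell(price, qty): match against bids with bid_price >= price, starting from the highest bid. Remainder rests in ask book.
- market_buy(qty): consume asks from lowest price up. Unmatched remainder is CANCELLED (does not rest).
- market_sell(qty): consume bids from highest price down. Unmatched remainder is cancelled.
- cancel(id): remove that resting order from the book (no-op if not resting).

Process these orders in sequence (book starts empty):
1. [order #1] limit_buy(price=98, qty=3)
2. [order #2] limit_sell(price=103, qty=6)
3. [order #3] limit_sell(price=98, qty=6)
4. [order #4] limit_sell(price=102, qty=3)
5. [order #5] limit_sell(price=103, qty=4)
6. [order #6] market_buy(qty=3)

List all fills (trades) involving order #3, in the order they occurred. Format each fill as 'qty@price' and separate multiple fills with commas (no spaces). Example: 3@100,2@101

After op 1 [order #1] limit_buy(price=98, qty=3): fills=none; bids=[#1:3@98] asks=[-]
After op 2 [order #2] limit_sell(price=103, qty=6): fills=none; bids=[#1:3@98] asks=[#2:6@103]
After op 3 [order #3] limit_sell(price=98, qty=6): fills=#1x#3:3@98; bids=[-] asks=[#3:3@98 #2:6@103]
After op 4 [order #4] limit_sell(price=102, qty=3): fills=none; bids=[-] asks=[#3:3@98 #4:3@102 #2:6@103]
After op 5 [order #5] limit_sell(price=103, qty=4): fills=none; bids=[-] asks=[#3:3@98 #4:3@102 #2:6@103 #5:4@103]
After op 6 [order #6] market_buy(qty=3): fills=#6x#3:3@98; bids=[-] asks=[#4:3@102 #2:6@103 #5:4@103]

Answer: 3@98,3@98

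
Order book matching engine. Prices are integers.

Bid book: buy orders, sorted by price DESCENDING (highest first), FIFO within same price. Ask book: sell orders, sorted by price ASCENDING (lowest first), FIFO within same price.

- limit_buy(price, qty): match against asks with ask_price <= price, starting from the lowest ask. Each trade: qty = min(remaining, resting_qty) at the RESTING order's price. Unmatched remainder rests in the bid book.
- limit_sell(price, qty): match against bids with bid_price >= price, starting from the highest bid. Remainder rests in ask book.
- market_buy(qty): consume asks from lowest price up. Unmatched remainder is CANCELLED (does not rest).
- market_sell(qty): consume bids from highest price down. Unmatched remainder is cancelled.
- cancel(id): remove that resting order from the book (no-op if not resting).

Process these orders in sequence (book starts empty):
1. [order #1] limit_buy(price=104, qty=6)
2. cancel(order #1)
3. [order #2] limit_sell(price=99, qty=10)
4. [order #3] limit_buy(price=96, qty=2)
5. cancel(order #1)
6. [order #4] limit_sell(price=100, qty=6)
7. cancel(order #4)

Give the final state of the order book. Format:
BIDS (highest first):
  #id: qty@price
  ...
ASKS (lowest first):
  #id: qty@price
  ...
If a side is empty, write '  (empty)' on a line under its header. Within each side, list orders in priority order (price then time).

After op 1 [order #1] limit_buy(price=104, qty=6): fills=none; bids=[#1:6@104] asks=[-]
After op 2 cancel(order #1): fills=none; bids=[-] asks=[-]
After op 3 [order #2] limit_sell(price=99, qty=10): fills=none; bids=[-] asks=[#2:10@99]
After op 4 [order #3] limit_buy(price=96, qty=2): fills=none; bids=[#3:2@96] asks=[#2:10@99]
After op 5 cancel(order #1): fills=none; bids=[#3:2@96] asks=[#2:10@99]
After op 6 [order #4] limit_sell(price=100, qty=6): fills=none; bids=[#3:2@96] asks=[#2:10@99 #4:6@100]
After op 7 cancel(order #4): fills=none; bids=[#3:2@96] asks=[#2:10@99]

Answer: BIDS (highest first):
  #3: 2@96
ASKS (lowest first):
  #2: 10@99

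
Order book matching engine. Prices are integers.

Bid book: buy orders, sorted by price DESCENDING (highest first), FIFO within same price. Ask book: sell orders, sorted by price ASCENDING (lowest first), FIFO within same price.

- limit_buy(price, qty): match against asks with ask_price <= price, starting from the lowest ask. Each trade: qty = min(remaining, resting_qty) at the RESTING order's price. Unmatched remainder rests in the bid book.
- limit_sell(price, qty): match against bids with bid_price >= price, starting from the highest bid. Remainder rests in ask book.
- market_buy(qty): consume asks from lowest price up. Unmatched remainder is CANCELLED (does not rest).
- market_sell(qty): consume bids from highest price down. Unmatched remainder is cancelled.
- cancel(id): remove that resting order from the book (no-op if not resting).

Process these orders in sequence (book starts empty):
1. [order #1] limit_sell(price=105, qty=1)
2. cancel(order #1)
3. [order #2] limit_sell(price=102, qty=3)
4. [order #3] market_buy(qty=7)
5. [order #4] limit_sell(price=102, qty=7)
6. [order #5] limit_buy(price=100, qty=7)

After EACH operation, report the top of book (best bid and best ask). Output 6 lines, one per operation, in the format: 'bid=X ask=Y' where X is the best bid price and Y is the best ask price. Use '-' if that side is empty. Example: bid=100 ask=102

After op 1 [order #1] limit_sell(price=105, qty=1): fills=none; bids=[-] asks=[#1:1@105]
After op 2 cancel(order #1): fills=none; bids=[-] asks=[-]
After op 3 [order #2] limit_sell(price=102, qty=3): fills=none; bids=[-] asks=[#2:3@102]
After op 4 [order #3] market_buy(qty=7): fills=#3x#2:3@102; bids=[-] asks=[-]
After op 5 [order #4] limit_sell(price=102, qty=7): fills=none; bids=[-] asks=[#4:7@102]
After op 6 [order #5] limit_buy(price=100, qty=7): fills=none; bids=[#5:7@100] asks=[#4:7@102]

Answer: bid=- ask=105
bid=- ask=-
bid=- ask=102
bid=- ask=-
bid=- ask=102
bid=100 ask=102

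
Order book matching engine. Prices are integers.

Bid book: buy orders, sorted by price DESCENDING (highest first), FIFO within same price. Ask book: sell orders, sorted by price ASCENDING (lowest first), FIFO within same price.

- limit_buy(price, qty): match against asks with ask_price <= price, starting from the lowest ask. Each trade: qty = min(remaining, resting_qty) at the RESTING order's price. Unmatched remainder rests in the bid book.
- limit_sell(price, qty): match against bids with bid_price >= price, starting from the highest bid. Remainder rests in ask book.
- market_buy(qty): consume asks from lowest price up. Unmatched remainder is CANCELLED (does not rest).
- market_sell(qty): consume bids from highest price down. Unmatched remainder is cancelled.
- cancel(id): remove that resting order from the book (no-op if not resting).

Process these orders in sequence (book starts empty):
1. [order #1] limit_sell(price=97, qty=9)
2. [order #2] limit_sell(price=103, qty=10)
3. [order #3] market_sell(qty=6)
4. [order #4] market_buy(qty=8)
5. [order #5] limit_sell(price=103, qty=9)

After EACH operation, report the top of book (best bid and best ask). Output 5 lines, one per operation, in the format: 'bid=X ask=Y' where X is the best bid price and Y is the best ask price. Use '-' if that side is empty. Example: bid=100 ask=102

Answer: bid=- ask=97
bid=- ask=97
bid=- ask=97
bid=- ask=97
bid=- ask=97

Derivation:
After op 1 [order #1] limit_sell(price=97, qty=9): fills=none; bids=[-] asks=[#1:9@97]
After op 2 [order #2] limit_sell(price=103, qty=10): fills=none; bids=[-] asks=[#1:9@97 #2:10@103]
After op 3 [order #3] market_sell(qty=6): fills=none; bids=[-] asks=[#1:9@97 #2:10@103]
After op 4 [order #4] market_buy(qty=8): fills=#4x#1:8@97; bids=[-] asks=[#1:1@97 #2:10@103]
After op 5 [order #5] limit_sell(price=103, qty=9): fills=none; bids=[-] asks=[#1:1@97 #2:10@103 #5:9@103]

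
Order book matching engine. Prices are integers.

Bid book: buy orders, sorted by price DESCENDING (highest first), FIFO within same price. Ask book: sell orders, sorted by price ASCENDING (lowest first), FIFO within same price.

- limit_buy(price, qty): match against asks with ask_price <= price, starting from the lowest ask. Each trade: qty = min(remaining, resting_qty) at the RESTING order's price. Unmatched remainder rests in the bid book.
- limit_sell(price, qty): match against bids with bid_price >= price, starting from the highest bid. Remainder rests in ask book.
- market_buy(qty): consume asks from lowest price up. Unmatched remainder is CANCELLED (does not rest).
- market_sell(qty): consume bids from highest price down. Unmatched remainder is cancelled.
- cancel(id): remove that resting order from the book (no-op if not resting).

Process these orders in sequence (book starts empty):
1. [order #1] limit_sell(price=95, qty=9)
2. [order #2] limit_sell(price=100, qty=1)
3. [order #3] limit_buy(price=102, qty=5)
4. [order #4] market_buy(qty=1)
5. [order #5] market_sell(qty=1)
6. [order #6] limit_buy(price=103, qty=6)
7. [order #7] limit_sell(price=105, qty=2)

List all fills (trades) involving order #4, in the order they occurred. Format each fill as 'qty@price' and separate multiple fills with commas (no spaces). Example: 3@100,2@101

Answer: 1@95

Derivation:
After op 1 [order #1] limit_sell(price=95, qty=9): fills=none; bids=[-] asks=[#1:9@95]
After op 2 [order #2] limit_sell(price=100, qty=1): fills=none; bids=[-] asks=[#1:9@95 #2:1@100]
After op 3 [order #3] limit_buy(price=102, qty=5): fills=#3x#1:5@95; bids=[-] asks=[#1:4@95 #2:1@100]
After op 4 [order #4] market_buy(qty=1): fills=#4x#1:1@95; bids=[-] asks=[#1:3@95 #2:1@100]
After op 5 [order #5] market_sell(qty=1): fills=none; bids=[-] asks=[#1:3@95 #2:1@100]
After op 6 [order #6] limit_buy(price=103, qty=6): fills=#6x#1:3@95 #6x#2:1@100; bids=[#6:2@103] asks=[-]
After op 7 [order #7] limit_sell(price=105, qty=2): fills=none; bids=[#6:2@103] asks=[#7:2@105]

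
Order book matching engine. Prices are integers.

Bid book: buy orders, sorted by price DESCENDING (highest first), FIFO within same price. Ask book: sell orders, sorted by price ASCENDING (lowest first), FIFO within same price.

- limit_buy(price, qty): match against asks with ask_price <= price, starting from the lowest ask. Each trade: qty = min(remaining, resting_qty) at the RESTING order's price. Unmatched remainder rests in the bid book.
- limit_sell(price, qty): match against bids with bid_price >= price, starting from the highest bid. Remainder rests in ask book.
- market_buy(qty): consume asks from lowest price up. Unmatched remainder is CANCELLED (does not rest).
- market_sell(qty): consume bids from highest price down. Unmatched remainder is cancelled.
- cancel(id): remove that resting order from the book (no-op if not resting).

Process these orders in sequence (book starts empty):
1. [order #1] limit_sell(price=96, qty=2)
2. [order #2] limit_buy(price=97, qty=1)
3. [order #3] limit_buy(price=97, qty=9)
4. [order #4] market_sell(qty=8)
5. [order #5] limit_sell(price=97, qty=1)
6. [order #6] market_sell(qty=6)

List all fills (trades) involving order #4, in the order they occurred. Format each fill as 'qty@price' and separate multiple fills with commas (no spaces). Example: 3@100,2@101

Answer: 8@97

Derivation:
After op 1 [order #1] limit_sell(price=96, qty=2): fills=none; bids=[-] asks=[#1:2@96]
After op 2 [order #2] limit_buy(price=97, qty=1): fills=#2x#1:1@96; bids=[-] asks=[#1:1@96]
After op 3 [order #3] limit_buy(price=97, qty=9): fills=#3x#1:1@96; bids=[#3:8@97] asks=[-]
After op 4 [order #4] market_sell(qty=8): fills=#3x#4:8@97; bids=[-] asks=[-]
After op 5 [order #5] limit_sell(price=97, qty=1): fills=none; bids=[-] asks=[#5:1@97]
After op 6 [order #6] market_sell(qty=6): fills=none; bids=[-] asks=[#5:1@97]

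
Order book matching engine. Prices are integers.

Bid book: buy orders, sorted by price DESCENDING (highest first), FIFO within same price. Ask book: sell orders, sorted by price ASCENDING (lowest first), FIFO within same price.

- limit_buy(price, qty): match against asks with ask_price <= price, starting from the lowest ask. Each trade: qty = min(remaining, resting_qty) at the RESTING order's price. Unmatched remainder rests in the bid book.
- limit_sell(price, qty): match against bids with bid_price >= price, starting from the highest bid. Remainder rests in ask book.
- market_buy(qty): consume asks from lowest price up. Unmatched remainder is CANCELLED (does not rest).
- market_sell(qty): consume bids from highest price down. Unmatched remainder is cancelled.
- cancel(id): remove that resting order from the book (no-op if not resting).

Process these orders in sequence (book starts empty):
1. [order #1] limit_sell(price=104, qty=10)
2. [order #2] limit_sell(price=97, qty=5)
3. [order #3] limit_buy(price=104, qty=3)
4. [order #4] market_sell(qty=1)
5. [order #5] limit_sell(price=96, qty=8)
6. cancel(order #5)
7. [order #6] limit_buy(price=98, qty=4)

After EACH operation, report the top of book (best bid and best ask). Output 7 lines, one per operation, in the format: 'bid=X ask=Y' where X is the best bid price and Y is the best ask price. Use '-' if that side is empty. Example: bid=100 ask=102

Answer: bid=- ask=104
bid=- ask=97
bid=- ask=97
bid=- ask=97
bid=- ask=96
bid=- ask=97
bid=98 ask=104

Derivation:
After op 1 [order #1] limit_sell(price=104, qty=10): fills=none; bids=[-] asks=[#1:10@104]
After op 2 [order #2] limit_sell(price=97, qty=5): fills=none; bids=[-] asks=[#2:5@97 #1:10@104]
After op 3 [order #3] limit_buy(price=104, qty=3): fills=#3x#2:3@97; bids=[-] asks=[#2:2@97 #1:10@104]
After op 4 [order #4] market_sell(qty=1): fills=none; bids=[-] asks=[#2:2@97 #1:10@104]
After op 5 [order #5] limit_sell(price=96, qty=8): fills=none; bids=[-] asks=[#5:8@96 #2:2@97 #1:10@104]
After op 6 cancel(order #5): fills=none; bids=[-] asks=[#2:2@97 #1:10@104]
After op 7 [order #6] limit_buy(price=98, qty=4): fills=#6x#2:2@97; bids=[#6:2@98] asks=[#1:10@104]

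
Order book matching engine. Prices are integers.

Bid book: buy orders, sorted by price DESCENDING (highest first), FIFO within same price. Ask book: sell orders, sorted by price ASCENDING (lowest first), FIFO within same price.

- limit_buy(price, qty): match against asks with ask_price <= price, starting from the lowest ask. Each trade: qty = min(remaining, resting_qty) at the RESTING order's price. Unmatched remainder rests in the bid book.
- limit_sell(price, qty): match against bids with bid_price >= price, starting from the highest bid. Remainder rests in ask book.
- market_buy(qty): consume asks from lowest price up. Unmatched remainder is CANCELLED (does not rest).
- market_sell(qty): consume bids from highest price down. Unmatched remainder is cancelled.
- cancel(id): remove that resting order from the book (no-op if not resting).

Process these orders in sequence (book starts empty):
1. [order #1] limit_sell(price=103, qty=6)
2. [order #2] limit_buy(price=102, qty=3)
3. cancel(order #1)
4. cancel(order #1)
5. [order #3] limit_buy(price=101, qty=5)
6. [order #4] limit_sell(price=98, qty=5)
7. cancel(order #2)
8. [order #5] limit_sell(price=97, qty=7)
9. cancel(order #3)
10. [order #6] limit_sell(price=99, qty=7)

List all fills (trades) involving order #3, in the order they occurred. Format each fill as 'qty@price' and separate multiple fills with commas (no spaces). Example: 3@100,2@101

After op 1 [order #1] limit_sell(price=103, qty=6): fills=none; bids=[-] asks=[#1:6@103]
After op 2 [order #2] limit_buy(price=102, qty=3): fills=none; bids=[#2:3@102] asks=[#1:6@103]
After op 3 cancel(order #1): fills=none; bids=[#2:3@102] asks=[-]
After op 4 cancel(order #1): fills=none; bids=[#2:3@102] asks=[-]
After op 5 [order #3] limit_buy(price=101, qty=5): fills=none; bids=[#2:3@102 #3:5@101] asks=[-]
After op 6 [order #4] limit_sell(price=98, qty=5): fills=#2x#4:3@102 #3x#4:2@101; bids=[#3:3@101] asks=[-]
After op 7 cancel(order #2): fills=none; bids=[#3:3@101] asks=[-]
After op 8 [order #5] limit_sell(price=97, qty=7): fills=#3x#5:3@101; bids=[-] asks=[#5:4@97]
After op 9 cancel(order #3): fills=none; bids=[-] asks=[#5:4@97]
After op 10 [order #6] limit_sell(price=99, qty=7): fills=none; bids=[-] asks=[#5:4@97 #6:7@99]

Answer: 2@101,3@101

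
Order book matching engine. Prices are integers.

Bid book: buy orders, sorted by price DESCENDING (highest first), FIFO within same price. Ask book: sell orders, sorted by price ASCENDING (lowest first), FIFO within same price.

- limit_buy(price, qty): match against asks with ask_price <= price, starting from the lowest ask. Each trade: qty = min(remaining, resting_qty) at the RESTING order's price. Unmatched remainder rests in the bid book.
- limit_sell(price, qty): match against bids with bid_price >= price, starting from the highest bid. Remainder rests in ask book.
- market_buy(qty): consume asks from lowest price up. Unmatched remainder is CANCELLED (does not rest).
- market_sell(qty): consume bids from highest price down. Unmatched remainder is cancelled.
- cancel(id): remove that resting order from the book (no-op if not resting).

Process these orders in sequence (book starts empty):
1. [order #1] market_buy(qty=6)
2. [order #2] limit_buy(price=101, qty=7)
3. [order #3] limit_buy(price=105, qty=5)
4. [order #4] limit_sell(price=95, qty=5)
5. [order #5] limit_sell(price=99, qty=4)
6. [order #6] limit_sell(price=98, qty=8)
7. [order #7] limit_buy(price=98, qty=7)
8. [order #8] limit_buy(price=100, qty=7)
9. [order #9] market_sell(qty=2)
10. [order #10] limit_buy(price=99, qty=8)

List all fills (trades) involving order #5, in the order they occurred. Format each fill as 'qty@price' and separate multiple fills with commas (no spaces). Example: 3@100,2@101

Answer: 4@101

Derivation:
After op 1 [order #1] market_buy(qty=6): fills=none; bids=[-] asks=[-]
After op 2 [order #2] limit_buy(price=101, qty=7): fills=none; bids=[#2:7@101] asks=[-]
After op 3 [order #3] limit_buy(price=105, qty=5): fills=none; bids=[#3:5@105 #2:7@101] asks=[-]
After op 4 [order #4] limit_sell(price=95, qty=5): fills=#3x#4:5@105; bids=[#2:7@101] asks=[-]
After op 5 [order #5] limit_sell(price=99, qty=4): fills=#2x#5:4@101; bids=[#2:3@101] asks=[-]
After op 6 [order #6] limit_sell(price=98, qty=8): fills=#2x#6:3@101; bids=[-] asks=[#6:5@98]
After op 7 [order #7] limit_buy(price=98, qty=7): fills=#7x#6:5@98; bids=[#7:2@98] asks=[-]
After op 8 [order #8] limit_buy(price=100, qty=7): fills=none; bids=[#8:7@100 #7:2@98] asks=[-]
After op 9 [order #9] market_sell(qty=2): fills=#8x#9:2@100; bids=[#8:5@100 #7:2@98] asks=[-]
After op 10 [order #10] limit_buy(price=99, qty=8): fills=none; bids=[#8:5@100 #10:8@99 #7:2@98] asks=[-]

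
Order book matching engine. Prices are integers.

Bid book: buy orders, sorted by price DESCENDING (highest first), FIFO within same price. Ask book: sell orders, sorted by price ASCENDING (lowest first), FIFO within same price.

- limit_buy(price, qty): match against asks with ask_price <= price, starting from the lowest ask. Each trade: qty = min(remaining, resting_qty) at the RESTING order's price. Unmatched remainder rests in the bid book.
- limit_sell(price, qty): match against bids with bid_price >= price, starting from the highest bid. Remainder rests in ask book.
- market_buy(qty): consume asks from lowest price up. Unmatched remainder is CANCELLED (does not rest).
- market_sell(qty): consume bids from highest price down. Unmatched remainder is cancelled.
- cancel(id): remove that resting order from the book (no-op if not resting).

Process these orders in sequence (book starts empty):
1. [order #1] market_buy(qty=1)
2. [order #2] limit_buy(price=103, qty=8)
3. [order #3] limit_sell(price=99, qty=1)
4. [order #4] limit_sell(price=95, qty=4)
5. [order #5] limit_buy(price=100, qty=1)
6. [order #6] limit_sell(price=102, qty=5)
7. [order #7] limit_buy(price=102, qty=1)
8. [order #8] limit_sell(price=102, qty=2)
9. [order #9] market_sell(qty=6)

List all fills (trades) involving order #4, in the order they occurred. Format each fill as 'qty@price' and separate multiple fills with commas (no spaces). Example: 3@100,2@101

Answer: 4@103

Derivation:
After op 1 [order #1] market_buy(qty=1): fills=none; bids=[-] asks=[-]
After op 2 [order #2] limit_buy(price=103, qty=8): fills=none; bids=[#2:8@103] asks=[-]
After op 3 [order #3] limit_sell(price=99, qty=1): fills=#2x#3:1@103; bids=[#2:7@103] asks=[-]
After op 4 [order #4] limit_sell(price=95, qty=4): fills=#2x#4:4@103; bids=[#2:3@103] asks=[-]
After op 5 [order #5] limit_buy(price=100, qty=1): fills=none; bids=[#2:3@103 #5:1@100] asks=[-]
After op 6 [order #6] limit_sell(price=102, qty=5): fills=#2x#6:3@103; bids=[#5:1@100] asks=[#6:2@102]
After op 7 [order #7] limit_buy(price=102, qty=1): fills=#7x#6:1@102; bids=[#5:1@100] asks=[#6:1@102]
After op 8 [order #8] limit_sell(price=102, qty=2): fills=none; bids=[#5:1@100] asks=[#6:1@102 #8:2@102]
After op 9 [order #9] market_sell(qty=6): fills=#5x#9:1@100; bids=[-] asks=[#6:1@102 #8:2@102]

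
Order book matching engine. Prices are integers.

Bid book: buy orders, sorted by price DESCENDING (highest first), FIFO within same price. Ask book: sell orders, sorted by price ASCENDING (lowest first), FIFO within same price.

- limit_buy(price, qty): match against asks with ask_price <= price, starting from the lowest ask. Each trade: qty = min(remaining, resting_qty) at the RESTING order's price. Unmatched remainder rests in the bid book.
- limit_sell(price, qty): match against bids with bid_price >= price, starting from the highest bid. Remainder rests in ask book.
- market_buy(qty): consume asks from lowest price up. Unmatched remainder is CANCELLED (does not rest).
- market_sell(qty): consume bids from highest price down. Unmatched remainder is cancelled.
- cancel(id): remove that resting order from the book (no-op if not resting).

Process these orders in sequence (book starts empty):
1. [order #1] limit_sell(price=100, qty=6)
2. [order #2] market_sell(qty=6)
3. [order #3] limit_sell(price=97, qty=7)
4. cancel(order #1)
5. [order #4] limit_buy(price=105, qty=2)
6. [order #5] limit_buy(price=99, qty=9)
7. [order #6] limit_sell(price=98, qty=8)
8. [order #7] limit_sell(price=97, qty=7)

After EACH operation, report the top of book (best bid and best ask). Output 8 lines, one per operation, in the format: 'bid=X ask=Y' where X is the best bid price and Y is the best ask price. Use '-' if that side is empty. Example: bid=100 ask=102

After op 1 [order #1] limit_sell(price=100, qty=6): fills=none; bids=[-] asks=[#1:6@100]
After op 2 [order #2] market_sell(qty=6): fills=none; bids=[-] asks=[#1:6@100]
After op 3 [order #3] limit_sell(price=97, qty=7): fills=none; bids=[-] asks=[#3:7@97 #1:6@100]
After op 4 cancel(order #1): fills=none; bids=[-] asks=[#3:7@97]
After op 5 [order #4] limit_buy(price=105, qty=2): fills=#4x#3:2@97; bids=[-] asks=[#3:5@97]
After op 6 [order #5] limit_buy(price=99, qty=9): fills=#5x#3:5@97; bids=[#5:4@99] asks=[-]
After op 7 [order #6] limit_sell(price=98, qty=8): fills=#5x#6:4@99; bids=[-] asks=[#6:4@98]
After op 8 [order #7] limit_sell(price=97, qty=7): fills=none; bids=[-] asks=[#7:7@97 #6:4@98]

Answer: bid=- ask=100
bid=- ask=100
bid=- ask=97
bid=- ask=97
bid=- ask=97
bid=99 ask=-
bid=- ask=98
bid=- ask=97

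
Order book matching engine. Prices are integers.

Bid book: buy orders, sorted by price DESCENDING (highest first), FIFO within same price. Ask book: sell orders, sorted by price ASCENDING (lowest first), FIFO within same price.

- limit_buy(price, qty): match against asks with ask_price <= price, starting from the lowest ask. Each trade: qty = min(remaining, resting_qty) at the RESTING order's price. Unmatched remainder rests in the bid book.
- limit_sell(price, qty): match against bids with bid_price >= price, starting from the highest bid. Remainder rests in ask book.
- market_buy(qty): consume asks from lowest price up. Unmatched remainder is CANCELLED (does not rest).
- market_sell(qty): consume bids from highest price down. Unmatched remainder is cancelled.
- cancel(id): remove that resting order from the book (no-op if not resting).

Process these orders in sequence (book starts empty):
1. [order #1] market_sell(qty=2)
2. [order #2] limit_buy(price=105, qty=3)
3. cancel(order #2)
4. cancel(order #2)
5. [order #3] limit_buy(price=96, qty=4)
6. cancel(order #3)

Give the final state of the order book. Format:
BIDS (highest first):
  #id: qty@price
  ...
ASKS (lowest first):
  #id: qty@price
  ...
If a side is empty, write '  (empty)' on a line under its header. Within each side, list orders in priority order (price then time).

After op 1 [order #1] market_sell(qty=2): fills=none; bids=[-] asks=[-]
After op 2 [order #2] limit_buy(price=105, qty=3): fills=none; bids=[#2:3@105] asks=[-]
After op 3 cancel(order #2): fills=none; bids=[-] asks=[-]
After op 4 cancel(order #2): fills=none; bids=[-] asks=[-]
After op 5 [order #3] limit_buy(price=96, qty=4): fills=none; bids=[#3:4@96] asks=[-]
After op 6 cancel(order #3): fills=none; bids=[-] asks=[-]

Answer: BIDS (highest first):
  (empty)
ASKS (lowest first):
  (empty)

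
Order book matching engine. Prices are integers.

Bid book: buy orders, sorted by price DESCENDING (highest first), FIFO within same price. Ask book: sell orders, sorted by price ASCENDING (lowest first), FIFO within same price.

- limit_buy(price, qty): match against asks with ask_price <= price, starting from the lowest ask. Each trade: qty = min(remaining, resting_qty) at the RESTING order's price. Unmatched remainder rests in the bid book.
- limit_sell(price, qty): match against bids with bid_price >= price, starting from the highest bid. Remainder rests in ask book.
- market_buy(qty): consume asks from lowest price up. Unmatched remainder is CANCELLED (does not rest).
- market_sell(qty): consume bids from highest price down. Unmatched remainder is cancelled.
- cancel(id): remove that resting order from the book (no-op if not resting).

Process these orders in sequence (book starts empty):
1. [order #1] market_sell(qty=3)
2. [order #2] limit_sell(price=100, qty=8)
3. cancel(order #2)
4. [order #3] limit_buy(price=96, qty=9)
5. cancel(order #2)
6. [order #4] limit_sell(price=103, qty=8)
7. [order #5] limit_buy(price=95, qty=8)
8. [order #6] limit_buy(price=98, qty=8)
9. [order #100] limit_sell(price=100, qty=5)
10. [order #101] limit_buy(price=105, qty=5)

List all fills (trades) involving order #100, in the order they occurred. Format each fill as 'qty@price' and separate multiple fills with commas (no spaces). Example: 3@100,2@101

Answer: 5@100

Derivation:
After op 1 [order #1] market_sell(qty=3): fills=none; bids=[-] asks=[-]
After op 2 [order #2] limit_sell(price=100, qty=8): fills=none; bids=[-] asks=[#2:8@100]
After op 3 cancel(order #2): fills=none; bids=[-] asks=[-]
After op 4 [order #3] limit_buy(price=96, qty=9): fills=none; bids=[#3:9@96] asks=[-]
After op 5 cancel(order #2): fills=none; bids=[#3:9@96] asks=[-]
After op 6 [order #4] limit_sell(price=103, qty=8): fills=none; bids=[#3:9@96] asks=[#4:8@103]
After op 7 [order #5] limit_buy(price=95, qty=8): fills=none; bids=[#3:9@96 #5:8@95] asks=[#4:8@103]
After op 8 [order #6] limit_buy(price=98, qty=8): fills=none; bids=[#6:8@98 #3:9@96 #5:8@95] asks=[#4:8@103]
After op 9 [order #100] limit_sell(price=100, qty=5): fills=none; bids=[#6:8@98 #3:9@96 #5:8@95] asks=[#100:5@100 #4:8@103]
After op 10 [order #101] limit_buy(price=105, qty=5): fills=#101x#100:5@100; bids=[#6:8@98 #3:9@96 #5:8@95] asks=[#4:8@103]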